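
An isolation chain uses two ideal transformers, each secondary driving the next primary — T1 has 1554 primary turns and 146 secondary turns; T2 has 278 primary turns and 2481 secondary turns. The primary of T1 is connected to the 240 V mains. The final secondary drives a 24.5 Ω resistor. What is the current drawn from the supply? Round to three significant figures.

After T1: V = 240.00 × 146/1554 = 22.548 V.
After T2: V = 22.548 × 2481/278 = 201.23 V.
I_load = 201.23/24.5 = 8.2135 A, so P_out = 201.23 × 8.2135 = 1652.8 W.
All ideal ⇒ P_in = P_out, so I_supply = 1652.8/240 = 6.89 A.

I_supply ≈ 6.89 A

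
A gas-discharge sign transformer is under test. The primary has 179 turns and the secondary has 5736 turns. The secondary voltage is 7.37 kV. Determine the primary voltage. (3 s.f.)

V_p/V_s = N_p/N_s, so V_p = 7370 × 179/5736 = 230 V.

V_p ≈ 230 V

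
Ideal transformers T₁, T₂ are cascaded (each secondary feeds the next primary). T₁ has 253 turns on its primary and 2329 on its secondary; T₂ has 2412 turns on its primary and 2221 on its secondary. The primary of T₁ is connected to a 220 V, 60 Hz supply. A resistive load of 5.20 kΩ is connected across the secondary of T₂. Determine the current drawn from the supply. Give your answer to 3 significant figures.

I_supply ≈ 3.04 A

After T₁: V = 220.00 × 2329/253 = 2025.2 V.
After T₂: V = 2025.2 × 2221/2412 = 1864.8 V.
I_load = 1864.8/5200 = 0.35862 A, so P_out = 1864.8 × 0.35862 = 668.78 W.
All ideal ⇒ P_in = P_out, so I_supply = 668.78/220 = 3.04 A.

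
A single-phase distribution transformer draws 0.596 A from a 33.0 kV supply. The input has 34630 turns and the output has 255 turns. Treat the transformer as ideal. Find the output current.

I_out/I_in = N_in/N_out, so I_out = 0.596 × 34630/255 = 80.9 A.

I_out ≈ 80.9 A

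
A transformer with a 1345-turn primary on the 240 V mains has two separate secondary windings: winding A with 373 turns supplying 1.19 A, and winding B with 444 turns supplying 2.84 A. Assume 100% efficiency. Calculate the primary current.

I_p ≈ 1.27 A

V_A = 240 × 373/1345 = 66.558 V; V_B = 240 × 444/1345 = 79.227 V.
P_out = V_A I_A + V_B I_B = 66.558×1.19 + 79.227×2.84 = 79.204 + 225.00 = 304.21 W.
Ideal ⇒ P_in = P_out, so I_p = P_out/V_p = 304.21/240 = 1.27 A.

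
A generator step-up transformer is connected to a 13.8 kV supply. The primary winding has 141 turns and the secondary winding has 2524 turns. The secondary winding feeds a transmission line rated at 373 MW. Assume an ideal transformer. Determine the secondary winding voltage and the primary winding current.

V_s = V_p × N_s/N_p = 13800 × 2524/141 = 247030 V.
I_s = P/V_s = 3.73×10^8/247030 = 1509.9 A.
I_p = I_s × N_s/N_p = 1509.9 × 2524/141 = 27000 A.

V_s ≈ 247000 V, I_p ≈ 27000 A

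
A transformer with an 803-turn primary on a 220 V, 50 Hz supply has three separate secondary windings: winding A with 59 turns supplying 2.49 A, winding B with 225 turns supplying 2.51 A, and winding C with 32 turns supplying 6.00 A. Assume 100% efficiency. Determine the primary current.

V_A = 220 × 59/803 = 16.164 V; V_B = 220 × 225/803 = 61.644 V; V_C = 220 × 32/803 = 8.7671 V.
P_out = V_A I_A + V_B I_B + V_C I_C = 16.164×2.49 + 61.644×2.51 + 8.7671×6.00 = 40.249 + 154.73 + 52.603 = 247.58 W.
Ideal ⇒ P_in = P_out, so I_p = P_out/V_p = 247.58/220 = 1.13 A.

I_p ≈ 1.13 A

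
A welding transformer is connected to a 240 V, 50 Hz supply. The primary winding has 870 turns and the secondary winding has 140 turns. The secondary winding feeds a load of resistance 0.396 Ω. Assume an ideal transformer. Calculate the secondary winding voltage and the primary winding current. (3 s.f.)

V_s ≈ 38.6 V, I_p ≈ 15.7 A

V_s = V_p × N_s/N_p = 240 × 140/870 = 38.621 V.
I_s = V_s/R = 38.621/0.396 = 97.527 A.
I_p = I_s × N_s/N_p = 97.527 × 140/870 = 15.7 A.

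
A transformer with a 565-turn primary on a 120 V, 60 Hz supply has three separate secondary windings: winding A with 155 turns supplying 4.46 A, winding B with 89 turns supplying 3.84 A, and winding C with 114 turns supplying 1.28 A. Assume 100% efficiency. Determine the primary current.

V_A = 120 × 155/565 = 32.920 V; V_B = 120 × 89/565 = 18.903 V; V_C = 120 × 114/565 = 24.212 V.
P_out = V_A I_A + V_B I_B + V_C I_C = 32.920×4.46 + 18.903×3.84 + 24.212×1.28 = 146.82 + 72.586 + 30.992 = 250.40 W.
Ideal ⇒ P_in = P_out, so I_p = P_out/V_p = 250.40/120 = 2.09 A.

I_p ≈ 2.09 A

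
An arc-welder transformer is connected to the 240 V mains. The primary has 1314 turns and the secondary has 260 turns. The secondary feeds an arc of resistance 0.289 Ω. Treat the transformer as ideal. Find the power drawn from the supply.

P ≈ 7800 W

V_s = V_p × N_s/N_p = 240 × 260/1314 = 47.489 V.
I_s = V_s/R = 47.489/0.289 = 164.32 A.
I_p = I_s × N_s/N_p = 164.32 × 260/1314 = 32.514 A.
P = V_p I_p = 240 × 32.514 = 7800 W.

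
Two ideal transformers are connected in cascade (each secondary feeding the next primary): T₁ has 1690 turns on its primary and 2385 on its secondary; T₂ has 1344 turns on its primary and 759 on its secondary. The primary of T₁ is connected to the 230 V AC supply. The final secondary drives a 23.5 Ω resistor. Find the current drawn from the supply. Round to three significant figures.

Secondary of T₁: V = 230.00 × 2385/1690 = 324.59 V.
Secondary of T₂: V = 324.59 × 759/1344 = 183.30 V.
I_load = 183.30/23.5 = 7.8002 A, so P_out = 183.30 × 7.8002 = 1429.8 W.
All ideal ⇒ P_in = P_out, so I_supply = 1429.8/230 = 6.22 A.

I_supply ≈ 6.22 A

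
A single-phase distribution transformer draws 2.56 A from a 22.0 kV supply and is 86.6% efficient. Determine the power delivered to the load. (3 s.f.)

P_in = V_p I_p = 22000 × 2.56 = 56320 W.
P_out = η P_in = 0.866 × 56320 = 48800 W.

P_out ≈ 48800 W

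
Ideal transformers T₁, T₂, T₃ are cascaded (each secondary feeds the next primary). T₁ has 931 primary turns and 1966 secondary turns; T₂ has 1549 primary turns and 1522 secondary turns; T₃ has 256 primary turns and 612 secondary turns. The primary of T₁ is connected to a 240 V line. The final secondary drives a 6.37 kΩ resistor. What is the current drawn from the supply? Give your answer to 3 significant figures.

Secondary of T₁: V = 240.00 × 1966/931 = 506.81 V.
Secondary of T₂: V = 506.81 × 1522/1549 = 497.98 V.
Secondary of T₃: V = 497.98 × 612/256 = 1190.5 V.
I_load = 1190.5/6370 = 0.18689 A, so P_out = 1190.5 × 0.18689 = 222.48 W.
All ideal ⇒ P_in = P_out, so I_supply = 222.48/240 = 0.927 A.

I_supply ≈ 0.927 A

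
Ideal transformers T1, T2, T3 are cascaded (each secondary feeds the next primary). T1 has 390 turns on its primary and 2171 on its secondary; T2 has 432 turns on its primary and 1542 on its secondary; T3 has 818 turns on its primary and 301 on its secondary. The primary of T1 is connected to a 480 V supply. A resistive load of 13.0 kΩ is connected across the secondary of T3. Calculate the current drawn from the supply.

Secondary of T1: V = 480.00 × 2171/390 = 2672.0 V.
Secondary of T2: V = 2672.0 × 1542/432 = 9537.6 V.
Secondary of T3: V = 9537.6 × 301/818 = 3509.5 V.
I_load = 3509.5/13000 = 0.26996 A, so P_out = 3509.5 × 0.26996 = 947.45 W.
All ideal ⇒ P_in = P_out, so I_supply = 947.45/480 = 1.97 A.

I_supply ≈ 1.97 A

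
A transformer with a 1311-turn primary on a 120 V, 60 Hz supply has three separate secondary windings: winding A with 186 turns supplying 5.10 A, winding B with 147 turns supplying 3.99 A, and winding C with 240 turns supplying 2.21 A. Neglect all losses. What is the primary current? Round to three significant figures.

V_A = 120 × 186/1311 = 17.025 V; V_B = 120 × 147/1311 = 13.455 V; V_C = 120 × 240/1311 = 21.968 V.
P_out = V_A I_A + V_B I_B + V_C I_C = 17.025×5.10 + 13.455×3.99 + 21.968×2.21 = 86.828 + 53.687 + 48.549 = 189.06 W.
Ideal ⇒ P_in = P_out, so I_p = P_out/V_p = 189.06/120 = 1.58 A.

I_p ≈ 1.58 A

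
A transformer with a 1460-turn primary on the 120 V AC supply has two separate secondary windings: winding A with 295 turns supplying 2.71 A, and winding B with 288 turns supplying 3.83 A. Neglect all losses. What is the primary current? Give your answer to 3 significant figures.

V_A = 120 × 295/1460 = 24.247 V; V_B = 120 × 288/1460 = 23.671 V.
P_out = V_A I_A + V_B I_B = 24.247×2.71 + 23.671×3.83 = 65.708 + 90.661 = 156.37 W.
Ideal ⇒ P_in = P_out, so I_p = P_out/V_p = 156.37/120 = 1.30 A.

I_p ≈ 1.30 A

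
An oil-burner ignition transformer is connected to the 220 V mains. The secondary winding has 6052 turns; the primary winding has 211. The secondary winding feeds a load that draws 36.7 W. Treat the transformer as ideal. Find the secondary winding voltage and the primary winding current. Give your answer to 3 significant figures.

V_s ≈ 6310 V, I_p ≈ 0.167 A

V_s = V_p × N_s/N_p = 220 × 6052/211 = 6310.1 V.
I_s = P/V_s = 36.7/6310.1 = 0.0058160 A.
I_p = I_s × N_s/N_p = 0.0058160 × 6052/211 = 0.167 A.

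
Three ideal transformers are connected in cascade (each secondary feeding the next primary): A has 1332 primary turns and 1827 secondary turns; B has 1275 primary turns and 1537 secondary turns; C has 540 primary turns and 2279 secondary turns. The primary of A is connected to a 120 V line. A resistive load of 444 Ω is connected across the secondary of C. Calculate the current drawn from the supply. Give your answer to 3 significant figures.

I_supply ≈ 13.2 A

After A: V = 120.00 × 1827/1332 = 164.59 V.
After B: V = 164.59 × 1537/1275 = 198.42 V.
After C: V = 198.42 × 2279/540 = 837.39 V.
I_load = 837.39/444 = 1.8860 A, so P_out = 837.39 × 1.8860 = 1579.3 W.
All ideal ⇒ P_in = P_out, so I_supply = 1579.3/120 = 13.2 A.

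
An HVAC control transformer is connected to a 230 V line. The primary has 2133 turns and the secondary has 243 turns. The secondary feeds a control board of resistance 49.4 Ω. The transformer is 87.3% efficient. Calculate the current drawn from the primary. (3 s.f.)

V_s = 230 × 243/2133 = 26.203 V.
I_s = V_s/R = 26.203/49.4 = 0.53042 A.
P_out = V_s I_s = 26.203 × 0.53042 = 13.898 W.
P_in = P_out/η = 13.898/0.873 = 15.920 W.
I_p = P_in/V_p = 15.920/230 = 0.0692 A.

I_p ≈ 0.0692 A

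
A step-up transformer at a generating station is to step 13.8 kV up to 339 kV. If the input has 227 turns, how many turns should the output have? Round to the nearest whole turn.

N_out = 5576 turns

N_out/N_in = V_out/V_in, so N_out = 227 × 339000/13800 = 5576.3 ≈ 5576 turns.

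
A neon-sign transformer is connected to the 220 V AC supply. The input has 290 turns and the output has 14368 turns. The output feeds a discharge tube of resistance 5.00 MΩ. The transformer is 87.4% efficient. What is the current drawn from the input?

V_out = 220 × 14368/290 = 10900 V.
I_out = V_out/R = 10900/(5.00×10^6) = 0.0021800 A.
P_out = V_out I_out = 10900 × 0.0021800 = 23.761 W.
P_in = P_out/η = 23.761/0.874 = 27.187 W.
I_in = P_in/V_in = 27.187/220 = 0.124 A.

I_in ≈ 0.124 A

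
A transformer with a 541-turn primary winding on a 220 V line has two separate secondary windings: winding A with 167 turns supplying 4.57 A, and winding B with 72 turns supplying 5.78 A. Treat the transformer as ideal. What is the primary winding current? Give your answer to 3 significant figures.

V_A = 220 × 167/541 = 67.911 V; V_B = 220 × 72/541 = 29.279 V.
P_out = V_A I_A + V_B I_B = 67.911×4.57 + 29.279×5.78 = 310.35 + 169.23 = 479.59 W.
Ideal ⇒ P_in = P_out, so I_p = P_out/V_p = 479.59/220 = 2.18 A.

I_p ≈ 2.18 A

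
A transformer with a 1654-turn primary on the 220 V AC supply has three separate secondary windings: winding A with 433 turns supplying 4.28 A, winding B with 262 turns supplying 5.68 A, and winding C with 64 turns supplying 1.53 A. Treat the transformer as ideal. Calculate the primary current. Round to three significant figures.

V_A = 220 × 433/1654 = 57.594 V; V_B = 220 × 262/1654 = 34.849 V; V_C = 220 × 64/1654 = 8.5127 V.
P_out = V_A I_A + V_B I_B + V_C I_C = 57.594×4.28 + 34.849×5.68 + 8.5127×1.53 = 246.50 + 197.94 + 13.024 = 457.47 W.
Ideal ⇒ P_in = P_out, so I_p = P_out/V_p = 457.47/220 = 2.08 A.

I_p ≈ 2.08 A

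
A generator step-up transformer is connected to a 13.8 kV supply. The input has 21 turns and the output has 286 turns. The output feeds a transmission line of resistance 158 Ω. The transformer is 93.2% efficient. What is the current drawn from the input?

V_out = 13800 × 286/21 = 187940 V.
I_out = V_out/R = 187940/158 = 1189.5 A.
P_out = V_out I_out = 187940 × 1189.5 = 2.2356×10^8 W.
P_in = P_out/η = 2.2356×10^8/0.932 = 2.3987×10^8 W.
I_in = P_in/V_in = 2.3987×10^8/13800 = 17400 A.

I_in ≈ 17400 A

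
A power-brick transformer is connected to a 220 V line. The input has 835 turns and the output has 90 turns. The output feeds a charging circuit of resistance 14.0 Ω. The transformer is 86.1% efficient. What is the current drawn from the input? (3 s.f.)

I_in ≈ 0.212 A

V_out = 220 × 90/835 = 23.713 V.
I_out = V_out/R = 23.713/14.0 = 1.6938 A.
P_out = V_out I_out = 23.713 × 1.6938 = 40.163 W.
P_in = P_out/η = 40.163/0.861 = 46.647 W.
I_in = P_in/V_in = 46.647/220 = 0.212 A.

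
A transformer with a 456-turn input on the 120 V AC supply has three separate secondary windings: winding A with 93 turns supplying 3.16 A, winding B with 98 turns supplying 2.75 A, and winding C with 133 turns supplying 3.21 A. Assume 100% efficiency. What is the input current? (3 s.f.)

I_in ≈ 2.17 A

V_A = 120 × 93/456 = 24.474 V; V_B = 120 × 98/456 = 25.789 V; V_C = 120 × 133/456 = 35.000 V.
P_out = V_A I_A + V_B I_B + V_C I_C = 24.474×3.16 + 25.789×2.75 + 35.000×3.21 = 77.337 + 70.921 + 112.35 = 260.61 W.
Ideal ⇒ P_in = P_out, so I_in = P_out/V_in = 260.61/120 = 2.17 A.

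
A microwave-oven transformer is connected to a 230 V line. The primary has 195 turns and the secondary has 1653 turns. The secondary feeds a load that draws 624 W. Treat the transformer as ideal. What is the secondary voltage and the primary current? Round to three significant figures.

V_s ≈ 1950 V, I_p ≈ 2.71 A

V_s = V_p × N_s/N_p = 230 × 1653/195 = 1949.7 V.
I_s = P/V_s = 624/1949.7 = 0.32005 A.
I_p = I_s × N_s/N_p = 0.32005 × 1653/195 = 2.71 A.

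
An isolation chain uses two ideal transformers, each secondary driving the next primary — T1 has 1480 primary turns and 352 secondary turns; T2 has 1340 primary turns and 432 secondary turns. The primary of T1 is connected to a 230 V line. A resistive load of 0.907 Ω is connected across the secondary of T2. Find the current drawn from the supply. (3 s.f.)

I_supply ≈ 1.49 A

After T1: V = 230.00 × 352/1480 = 54.703 V.
After T2: V = 54.703 × 432/1340 = 17.635 V.
I_load = 17.635/0.907 = 19.444 A, so P_out = 17.635 × 19.444 = 342.90 W.
All ideal ⇒ P_in = P_out, so I_supply = 342.90/230 = 1.49 A.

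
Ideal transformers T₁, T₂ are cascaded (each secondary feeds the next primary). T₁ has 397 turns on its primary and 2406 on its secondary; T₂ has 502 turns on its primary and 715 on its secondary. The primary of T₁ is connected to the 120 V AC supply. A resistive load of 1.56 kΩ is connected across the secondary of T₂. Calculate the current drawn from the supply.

I_supply ≈ 5.73 A

After T₁: V = 120.00 × 2406/397 = 727.25 V.
After T₂: V = 727.25 × 715/502 = 1035.8 V.
I_load = 1035.8/1560 = 0.66399 A, so P_out = 1035.8 × 0.66399 = 687.79 W.
All ideal ⇒ P_in = P_out, so I_supply = 687.79/120 = 5.73 A.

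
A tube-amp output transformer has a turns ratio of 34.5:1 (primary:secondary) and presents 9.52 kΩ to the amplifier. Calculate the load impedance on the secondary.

Z_s = Z_p/(N_p/N_s)² = 9520/34.5² = 8.00 Ω.

Z_s ≈ 8.00 Ω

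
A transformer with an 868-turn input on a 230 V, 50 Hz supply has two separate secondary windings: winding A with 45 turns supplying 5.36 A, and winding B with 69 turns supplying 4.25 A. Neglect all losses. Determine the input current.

V_A = 230 × 45/868 = 11.924 V; V_B = 230 × 69/868 = 18.283 V.
P_out = V_A I_A + V_B I_B = 11.924×5.36 + 18.283×4.25 = 63.912 + 77.704 = 141.62 W.
Ideal ⇒ P_in = P_out, so I_in = P_out/V_in = 141.62/230 = 0.616 A.

I_in ≈ 0.616 A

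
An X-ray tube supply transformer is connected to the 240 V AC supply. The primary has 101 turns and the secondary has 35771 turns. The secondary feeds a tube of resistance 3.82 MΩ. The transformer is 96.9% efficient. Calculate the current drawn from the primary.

I_p ≈ 8.13 A

V_s = 240 × 35771/101 = 85000 V.
I_s = V_s/R = 85000/(3.82×10^6) = 0.022251 A.
P_out = V_s I_s = 85000 × 0.022251 = 1891.4 W.
P_in = P_out/η = 1891.4/0.969 = 1951.9 W.
I_p = P_in/V_p = 1951.9/240 = 8.13 A.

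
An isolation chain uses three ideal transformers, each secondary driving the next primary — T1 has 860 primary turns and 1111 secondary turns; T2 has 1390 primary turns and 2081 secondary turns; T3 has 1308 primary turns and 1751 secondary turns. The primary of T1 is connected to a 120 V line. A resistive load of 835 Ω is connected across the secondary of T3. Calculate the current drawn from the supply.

Secondary of T1: V = 120.00 × 1111/860 = 155.02 V.
Secondary of T2: V = 155.02 × 2081/1390 = 232.09 V.
Secondary of T3: V = 232.09 × 1751/1308 = 310.69 V.
I_load = 310.69/835 = 0.37209 A, so P_out = 310.69 × 0.37209 = 115.61 W.
All ideal ⇒ P_in = P_out, so I_supply = 115.61/120 = 0.963 A.

I_supply ≈ 0.963 A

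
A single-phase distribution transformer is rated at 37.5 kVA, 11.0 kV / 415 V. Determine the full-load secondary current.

I_s = S/V_s = 37500/415 = 90.4 A.

I_s ≈ 90.4 A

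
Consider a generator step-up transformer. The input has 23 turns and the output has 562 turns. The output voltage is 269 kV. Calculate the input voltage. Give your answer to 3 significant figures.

V_in ≈ 11000 V

V_in/V_out = N_in/N_out, so V_in = 269000 × 23/562 = 11000 V.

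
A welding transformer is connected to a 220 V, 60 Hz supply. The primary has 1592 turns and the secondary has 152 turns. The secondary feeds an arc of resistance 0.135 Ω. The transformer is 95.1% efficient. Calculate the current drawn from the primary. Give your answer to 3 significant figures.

V_s = 220 × 152/1592 = 21.005 V.
I_s = V_s/R = 21.005/0.135 = 155.59 A.
P_out = V_s I_s = 21.005 × 155.59 = 3268.2 W.
P_in = P_out/η = 3268.2/0.951 = 3436.6 W.
I_p = P_in/V_p = 3436.6/220 = 15.6 A.

I_p ≈ 15.6 A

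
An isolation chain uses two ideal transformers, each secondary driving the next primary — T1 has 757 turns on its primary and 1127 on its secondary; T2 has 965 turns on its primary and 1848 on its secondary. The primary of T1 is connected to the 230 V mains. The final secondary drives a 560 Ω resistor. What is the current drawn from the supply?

Secondary of T1: V = 230.00 × 1127/757 = 342.42 V.
Secondary of T2: V = 342.42 × 1848/965 = 655.74 V.
I_load = 655.74/560 = 1.1710 A, so P_out = 655.74 × 1.1710 = 767.84 W.
All ideal ⇒ P_in = P_out, so I_supply = 767.84/230 = 3.34 A.

I_supply ≈ 3.34 A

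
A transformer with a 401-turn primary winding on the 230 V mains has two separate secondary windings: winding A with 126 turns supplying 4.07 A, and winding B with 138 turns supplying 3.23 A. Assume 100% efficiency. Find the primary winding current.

V_A = 230 × 126/401 = 72.269 V; V_B = 230 × 138/401 = 79.152 V.
P_out = V_A I_A + V_B I_B = 72.269×4.07 + 79.152×3.23 = 294.14 + 255.66 = 549.80 W.
Ideal ⇒ P_in = P_out, so I_p = P_out/V_p = 549.80/230 = 2.39 A.

I_p ≈ 2.39 A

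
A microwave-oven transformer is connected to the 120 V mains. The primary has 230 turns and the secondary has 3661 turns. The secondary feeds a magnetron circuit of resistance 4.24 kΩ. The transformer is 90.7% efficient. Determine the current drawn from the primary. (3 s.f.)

V_s = 120 × 3661/230 = 1910.1 V.
I_s = V_s/R = 1910.1/4240 = 0.45049 A.
P_out = V_s I_s = 1910.1 × 0.45049 = 860.48 W.
P_in = P_out/η = 860.48/0.907 = 948.71 W.
I_p = P_in/V_p = 948.71/120 = 7.91 A.

I_p ≈ 7.91 A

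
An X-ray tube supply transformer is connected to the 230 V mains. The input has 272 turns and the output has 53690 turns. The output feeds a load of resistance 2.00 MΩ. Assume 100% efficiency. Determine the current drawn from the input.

V_out = V_in × N_out/N_in = 230 × 53690/272 = 45400 V.
I_out = V_out/R = 45400/(2.00×10^6) = 0.022700 A.
For an ideal transformer I_in N_in = I_out N_out, so I_in = 0.022700 × 53690/272 = 4.48 A.

I_in ≈ 4.48 A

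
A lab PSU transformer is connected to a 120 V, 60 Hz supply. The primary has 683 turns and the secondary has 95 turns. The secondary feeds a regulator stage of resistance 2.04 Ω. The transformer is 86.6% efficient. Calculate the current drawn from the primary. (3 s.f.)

I_p ≈ 1.31 A

V_s = 120 × 95/683 = 16.691 V.
I_s = V_s/R = 16.691/2.04 = 8.1819 A.
P_out = V_s I_s = 16.691 × 8.1819 = 136.56 W.
P_in = P_out/η = 136.56/0.866 = 157.70 W.
I_p = P_in/V_p = 157.70/120 = 1.31 A.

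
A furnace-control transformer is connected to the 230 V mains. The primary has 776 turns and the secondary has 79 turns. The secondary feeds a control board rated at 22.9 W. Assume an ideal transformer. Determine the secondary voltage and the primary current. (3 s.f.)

V_s ≈ 23.4 V, I_p ≈ 0.0996 A

V_s = V_p × N_s/N_p = 230 × 79/776 = 23.415 V.
I_s = P/V_s = 22.9/23.415 = 0.97801 A.
I_p = I_s × N_s/N_p = 0.97801 × 79/776 = 0.0996 A.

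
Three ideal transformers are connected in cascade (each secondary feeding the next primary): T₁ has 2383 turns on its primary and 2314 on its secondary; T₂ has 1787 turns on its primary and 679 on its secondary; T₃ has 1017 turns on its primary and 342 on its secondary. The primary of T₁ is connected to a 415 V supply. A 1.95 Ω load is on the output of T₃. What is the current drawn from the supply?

I_supply ≈ 3.28 A

Secondary of T₁: V = 415.00 × 2314/2383 = 402.98 V.
Secondary of T₂: V = 402.98 × 679/1787 = 153.12 V.
Secondary of T₃: V = 153.12 × 342/1017 = 51.492 V.
I_load = 51.492/1.95 = 26.406 A, so P_out = 51.492 × 26.406 = 1359.7 W.
All ideal ⇒ P_in = P_out, so I_supply = 1359.7/415 = 3.28 A.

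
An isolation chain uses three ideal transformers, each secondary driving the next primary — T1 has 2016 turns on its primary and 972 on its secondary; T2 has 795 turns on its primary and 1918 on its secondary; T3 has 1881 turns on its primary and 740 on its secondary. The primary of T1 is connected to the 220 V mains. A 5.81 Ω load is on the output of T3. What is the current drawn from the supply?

Secondary of T1: V = 220.00 × 972/2016 = 106.07 V.
Secondary of T2: V = 106.07 × 1918/795 = 255.91 V.
Secondary of T3: V = 255.91 × 740/1881 = 100.68 V.
I_load = 100.68/5.81 = 17.328 A, so P_out = 100.68 × 17.328 = 1744.5 W.
All ideal ⇒ P_in = P_out, so I_supply = 1744.5/220 = 7.93 A.

I_supply ≈ 7.93 A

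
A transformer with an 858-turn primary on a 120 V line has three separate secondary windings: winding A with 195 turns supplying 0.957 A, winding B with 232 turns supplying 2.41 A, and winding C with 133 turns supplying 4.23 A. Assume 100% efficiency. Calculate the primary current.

I_p ≈ 1.52 A

V_A = 120 × 195/858 = 27.273 V; V_B = 120 × 232/858 = 32.448 V; V_C = 120 × 133/858 = 18.601 V.
P_out = V_A I_A + V_B I_B + V_C I_C = 27.273×0.957 + 32.448×2.41 + 18.601×4.23 = 26.100 + 78.199 + 78.684 = 182.98 W.
Ideal ⇒ P_in = P_out, so I_p = P_out/V_p = 182.98/120 = 1.52 A.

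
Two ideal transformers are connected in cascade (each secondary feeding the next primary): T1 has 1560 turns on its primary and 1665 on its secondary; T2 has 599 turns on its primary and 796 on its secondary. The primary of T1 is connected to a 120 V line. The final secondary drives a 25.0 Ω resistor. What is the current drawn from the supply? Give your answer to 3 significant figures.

Secondary of T1: V = 120.00 × 1665/1560 = 128.08 V.
Secondary of T2: V = 128.08 × 796/599 = 170.20 V.
I_load = 170.20/25.0 = 6.8080 A, so P_out = 170.20 × 6.8080 = 1158.7 W.
All ideal ⇒ P_in = P_out, so I_supply = 1158.7/120 = 9.66 A.

I_supply ≈ 9.66 A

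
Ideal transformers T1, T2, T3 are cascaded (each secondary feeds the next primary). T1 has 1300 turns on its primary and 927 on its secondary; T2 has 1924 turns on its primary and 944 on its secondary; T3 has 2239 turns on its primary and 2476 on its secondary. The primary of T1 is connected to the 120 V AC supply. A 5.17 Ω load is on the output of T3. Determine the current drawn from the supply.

I_supply ≈ 3.47 A

After T1: V = 120.00 × 927/1300 = 85.569 V.
After T2: V = 85.569 × 944/1924 = 41.984 V.
After T3: V = 41.984 × 2476/2239 = 46.428 V.
I_load = 46.428/5.17 = 8.9803 A, so P_out = 46.428 × 8.9803 = 416.94 W.
All ideal ⇒ P_in = P_out, so I_supply = 416.94/120 = 3.47 A.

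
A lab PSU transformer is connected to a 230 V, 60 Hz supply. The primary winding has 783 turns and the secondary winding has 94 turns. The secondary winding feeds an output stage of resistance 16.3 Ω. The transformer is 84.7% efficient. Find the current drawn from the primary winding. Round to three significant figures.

I_p ≈ 0.240 A

V_s = 230 × 94/783 = 27.612 V.
I_s = V_s/R = 27.612/16.3 = 1.6940 A.
P_out = V_s I_s = 27.612 × 1.6940 = 46.774 W.
P_in = P_out/η = 46.774/0.847 = 55.223 W.
I_p = P_in/V_p = 55.223/230 = 0.240 A.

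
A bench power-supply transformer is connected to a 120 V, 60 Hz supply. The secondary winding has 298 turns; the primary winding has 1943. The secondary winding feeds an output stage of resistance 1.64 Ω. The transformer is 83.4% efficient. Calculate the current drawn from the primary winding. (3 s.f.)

I_p ≈ 2.06 A

V_s = 120 × 298/1943 = 18.405 V.
I_s = V_s/R = 18.405/1.64 = 11.222 A.
P_out = V_s I_s = 18.405 × 11.222 = 206.54 W.
P_in = P_out/η = 206.54/0.834 = 247.65 W.
I_p = P_in/V_p = 247.65/120 = 2.06 A.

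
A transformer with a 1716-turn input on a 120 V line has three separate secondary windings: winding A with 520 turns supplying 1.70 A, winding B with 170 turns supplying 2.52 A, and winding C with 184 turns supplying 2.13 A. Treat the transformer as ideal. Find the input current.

I_in ≈ 0.993 A

V_A = 120 × 520/1716 = 36.364 V; V_B = 120 × 170/1716 = 11.888 V; V_C = 120 × 184/1716 = 12.867 V.
P_out = V_A I_A + V_B I_B + V_C I_C = 36.364×1.70 + 11.888×2.52 + 12.867×2.13 = 61.818 + 29.958 + 27.407 = 119.18 W.
Ideal ⇒ P_in = P_out, so I_in = P_out/V_in = 119.18/120 = 0.993 A.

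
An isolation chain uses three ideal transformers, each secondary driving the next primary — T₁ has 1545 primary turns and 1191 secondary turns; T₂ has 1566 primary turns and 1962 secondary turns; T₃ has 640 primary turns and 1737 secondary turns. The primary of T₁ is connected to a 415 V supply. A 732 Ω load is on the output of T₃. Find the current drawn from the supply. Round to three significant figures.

After T₁: V = 415.00 × 1191/1545 = 319.91 V.
After T₂: V = 319.91 × 1962/1566 = 400.81 V.
After T₃: V = 400.81 × 1737/640 = 1087.8 V.
I_load = 1087.8/732 = 1.4861 A, so P_out = 1087.8 × 1.4861 = 1616.6 W.
All ideal ⇒ P_in = P_out, so I_supply = 1616.6/415 = 3.90 A.

I_supply ≈ 3.90 A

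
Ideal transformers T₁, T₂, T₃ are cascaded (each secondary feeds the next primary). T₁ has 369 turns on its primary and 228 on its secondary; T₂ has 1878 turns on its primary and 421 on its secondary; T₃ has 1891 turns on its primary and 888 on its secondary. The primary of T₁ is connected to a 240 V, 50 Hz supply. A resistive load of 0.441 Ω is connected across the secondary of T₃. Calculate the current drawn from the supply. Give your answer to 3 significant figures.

I_supply ≈ 2.30 A

After T₁: V = 240.00 × 228/369 = 148.29 V.
After T₂: V = 148.29 × 421/1878 = 33.243 V.
After T₃: V = 33.243 × 888/1891 = 15.611 V.
I_load = 15.611/0.441 = 35.399 A, so P_out = 15.611 × 35.399 = 552.61 W.
All ideal ⇒ P_in = P_out, so I_supply = 552.61/240 = 2.30 A.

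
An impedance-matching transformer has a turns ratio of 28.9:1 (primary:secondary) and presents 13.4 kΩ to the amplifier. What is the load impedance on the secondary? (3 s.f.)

Z_s = Z_p/(N_p/N_s)² = 13400/28.9² = 16.0 Ω.

Z_s ≈ 16.0 Ω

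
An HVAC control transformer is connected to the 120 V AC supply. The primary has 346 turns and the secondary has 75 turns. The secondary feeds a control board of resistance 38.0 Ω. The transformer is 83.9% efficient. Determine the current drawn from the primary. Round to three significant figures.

I_p ≈ 0.177 A

V_s = 120 × 75/346 = 26.012 V.
I_s = V_s/R = 26.012/38.0 = 0.68451 A.
P_out = V_s I_s = 26.012 × 0.68451 = 17.805 W.
P_in = P_out/η = 17.805/0.839 = 21.222 W.
I_p = P_in/V_p = 21.222/120 = 0.177 A.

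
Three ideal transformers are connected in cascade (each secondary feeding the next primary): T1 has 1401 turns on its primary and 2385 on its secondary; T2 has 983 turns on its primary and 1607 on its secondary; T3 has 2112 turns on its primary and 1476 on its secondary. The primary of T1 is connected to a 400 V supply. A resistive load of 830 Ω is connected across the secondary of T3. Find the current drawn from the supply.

Secondary of T1: V = 400.00 × 2385/1401 = 680.94 V.
Secondary of T2: V = 680.94 × 1607/983 = 1113.2 V.
Secondary of T3: V = 1113.2 × 1476/2112 = 777.97 V.
I_load = 777.97/830 = 0.93732 A, so P_out = 777.97 × 0.93732 = 729.21 W.
All ideal ⇒ P_in = P_out, so I_supply = 729.21/400 = 1.82 A.

I_supply ≈ 1.82 A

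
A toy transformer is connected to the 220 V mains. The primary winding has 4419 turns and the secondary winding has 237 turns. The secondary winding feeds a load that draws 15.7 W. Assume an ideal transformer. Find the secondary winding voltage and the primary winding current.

V_s = V_p × N_s/N_p = 220 × 237/4419 = 11.799 V.
I_s = P/V_s = 15.7/11.799 = 1.3306 A.
I_p = I_s × N_s/N_p = 1.3306 × 237/4419 = 0.0714 A.

V_s ≈ 11.8 V, I_p ≈ 0.0714 A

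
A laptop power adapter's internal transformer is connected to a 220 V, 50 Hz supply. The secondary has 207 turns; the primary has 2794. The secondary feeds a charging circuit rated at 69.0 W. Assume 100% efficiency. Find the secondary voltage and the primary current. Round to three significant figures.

V_s = V_p × N_s/N_p = 220 × 207/2794 = 16.299 V.
I_s = P/V_s = 69.0/16.299 = 4.2333 A.
I_p = I_s × N_s/N_p = 4.2333 × 207/2794 = 0.314 A.

V_s ≈ 16.3 V, I_p ≈ 0.314 A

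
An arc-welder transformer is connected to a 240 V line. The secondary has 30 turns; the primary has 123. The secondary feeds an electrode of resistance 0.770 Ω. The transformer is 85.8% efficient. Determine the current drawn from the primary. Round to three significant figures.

V_s = 240 × 30/123 = 58.537 V.
I_s = V_s/R = 58.537/0.770 = 76.022 A.
P_out = V_s I_s = 58.537 × 76.022 = 4450.0 W.
P_in = P_out/η = 4450.0/0.858 = 5186.5 W.
I_p = P_in/V_p = 5186.5/240 = 21.6 A.

I_p ≈ 21.6 A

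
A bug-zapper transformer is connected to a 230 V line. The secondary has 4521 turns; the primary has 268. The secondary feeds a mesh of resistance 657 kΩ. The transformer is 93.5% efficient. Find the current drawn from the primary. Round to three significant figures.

V_s = 230 × 4521/268 = 3880.0 V.
I_s = V_s/R = 3880.0/657000 = 0.0059056 A.
P_out = V_s I_s = 3880.0 × 0.0059056 = 22.913 W.
P_in = P_out/η = 22.913/0.935 = 24.506 W.
I_p = P_in/V_p = 24.506/230 = 0.107 A.

I_p ≈ 0.107 A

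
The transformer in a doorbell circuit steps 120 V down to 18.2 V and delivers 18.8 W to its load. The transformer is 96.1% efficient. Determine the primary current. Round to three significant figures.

P_in = P_out/η = 18.8/0.961 = 19.563 W.
I_p = P_in/V_p = 19.563/120 = 0.163 A.

I_p ≈ 0.163 A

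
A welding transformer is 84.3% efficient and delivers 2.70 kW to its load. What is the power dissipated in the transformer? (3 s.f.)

P_in = P_out/η = 2700/0.843 = 3202.85 W.
P_loss = P_in − P_out = 3202.85 − 2700 = 503 W.

P_loss ≈ 503 W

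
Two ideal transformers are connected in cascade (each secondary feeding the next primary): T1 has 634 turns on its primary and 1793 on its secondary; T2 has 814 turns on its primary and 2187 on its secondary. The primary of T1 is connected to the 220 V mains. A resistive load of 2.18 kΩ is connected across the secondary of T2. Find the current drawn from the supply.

After T1: V = 220.00 × 1793/634 = 622.18 V.
After T2: V = 622.18 × 2187/814 = 1671.6 V.
I_load = 1671.6/2180 = 0.76680 A, so P_out = 1671.6 × 0.76680 = 1281.8 W.
All ideal ⇒ P_in = P_out, so I_supply = 1281.8/220 = 5.83 A.

I_supply ≈ 5.83 A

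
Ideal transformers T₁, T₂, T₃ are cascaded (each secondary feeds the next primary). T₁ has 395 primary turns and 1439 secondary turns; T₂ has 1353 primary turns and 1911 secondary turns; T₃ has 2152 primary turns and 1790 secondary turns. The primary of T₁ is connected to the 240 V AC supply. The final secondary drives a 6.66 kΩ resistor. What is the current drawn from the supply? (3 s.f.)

I_supply ≈ 0.660 A

After T₁: V = 240.00 × 1439/395 = 874.33 V.
After T₂: V = 874.33 × 1911/1353 = 1234.9 V.
After T₃: V = 1234.9 × 1790/2152 = 1027.2 V.
I_load = 1027.2/6660 = 0.15423 A, so P_out = 1027.2 × 0.15423 = 158.42 W.
All ideal ⇒ P_in = P_out, so I_supply = 158.42/240 = 0.660 A.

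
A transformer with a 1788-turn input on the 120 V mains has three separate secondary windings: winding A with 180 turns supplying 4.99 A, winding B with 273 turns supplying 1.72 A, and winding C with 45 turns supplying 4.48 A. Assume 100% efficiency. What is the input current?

V_A = 120 × 180/1788 = 12.081 V; V_B = 120 × 273/1788 = 18.322 V; V_C = 120 × 45/1788 = 3.0201 V.
P_out = V_A I_A + V_B I_B + V_C I_C = 12.081×4.99 + 18.322×1.72 + 3.0201×4.48 = 60.282 + 31.514 + 13.530 = 105.33 W.
Ideal ⇒ P_in = P_out, so I_in = P_out/V_in = 105.33/120 = 0.878 A.

I_in ≈ 0.878 A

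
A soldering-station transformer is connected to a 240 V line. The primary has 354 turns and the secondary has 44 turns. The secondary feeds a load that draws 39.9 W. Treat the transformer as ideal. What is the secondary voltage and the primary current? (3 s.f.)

V_s = V_p × N_s/N_p = 240 × 44/354 = 29.831 V.
I_s = P/V_s = 39.9/29.831 = 1.3376 A.
I_p = I_s × N_s/N_p = 1.3376 × 44/354 = 0.166 A.

V_s ≈ 29.8 V, I_p ≈ 0.166 A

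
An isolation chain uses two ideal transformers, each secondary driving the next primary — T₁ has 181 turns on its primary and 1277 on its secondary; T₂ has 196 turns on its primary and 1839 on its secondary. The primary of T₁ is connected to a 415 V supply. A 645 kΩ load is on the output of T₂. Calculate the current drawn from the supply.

Secondary of T₁: V = 415.00 × 1277/181 = 2927.9 V.
Secondary of T₂: V = 2927.9 × 1839/196 = 27472 V.
I_load = 27472/645000 = 0.042592 A, so P_out = 27472 × 0.042592 = 1170.1 W.
All ideal ⇒ P_in = P_out, so I_supply = 1170.1/415 = 2.82 A.

I_supply ≈ 2.82 A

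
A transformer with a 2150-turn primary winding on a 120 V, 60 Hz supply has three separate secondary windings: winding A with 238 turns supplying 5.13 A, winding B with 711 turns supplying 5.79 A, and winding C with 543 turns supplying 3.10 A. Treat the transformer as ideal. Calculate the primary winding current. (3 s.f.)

V_A = 120 × 238/2150 = 13.284 V; V_B = 120 × 711/2150 = 39.684 V; V_C = 120 × 543/2150 = 30.307 V.
P_out = V_A I_A + V_B I_B + V_C I_C = 13.284×5.13 + 39.684×5.79 + 30.307×3.10 = 68.145 + 229.77 + 93.952 = 391.87 W.
Ideal ⇒ P_in = P_out, so I_p = P_out/V_p = 391.87/120 = 3.27 A.

I_p ≈ 3.27 A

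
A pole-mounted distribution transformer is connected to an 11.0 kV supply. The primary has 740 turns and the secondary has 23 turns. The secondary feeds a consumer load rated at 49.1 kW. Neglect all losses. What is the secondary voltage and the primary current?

V_s = V_p × N_s/N_p = 11000 × 23/740 = 341.89 V.
I_s = P/V_s = 49100/341.89 = 143.61 A.
I_p = I_s × N_s/N_p = 143.61 × 23/740 = 4.46 A.

V_s ≈ 342 V, I_p ≈ 4.46 A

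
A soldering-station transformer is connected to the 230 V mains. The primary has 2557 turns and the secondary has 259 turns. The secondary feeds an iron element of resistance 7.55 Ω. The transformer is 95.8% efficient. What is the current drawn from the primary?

V_s = 230 × 259/2557 = 23.297 V.
I_s = V_s/R = 23.297/7.55 = 3.0857 A.
P_out = V_s I_s = 23.297 × 3.0857 = 71.886 W.
P_in = P_out/η = 71.886/0.958 = 75.038 W.
I_p = P_in/V_p = 75.038/230 = 0.326 A.

I_p ≈ 0.326 A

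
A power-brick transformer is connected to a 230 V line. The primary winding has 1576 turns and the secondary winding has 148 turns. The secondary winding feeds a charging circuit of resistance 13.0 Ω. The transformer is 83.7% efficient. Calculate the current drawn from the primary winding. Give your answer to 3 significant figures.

V_s = 230 × 148/1576 = 21.599 V.
I_s = V_s/R = 21.599/13.0 = 1.6615 A.
P_out = V_s I_s = 21.599 × 1.6615 = 35.886 W.
P_in = P_out/η = 35.886/0.837 = 42.874 W.
I_p = P_in/V_p = 42.874/230 = 0.186 A.

I_p ≈ 0.186 A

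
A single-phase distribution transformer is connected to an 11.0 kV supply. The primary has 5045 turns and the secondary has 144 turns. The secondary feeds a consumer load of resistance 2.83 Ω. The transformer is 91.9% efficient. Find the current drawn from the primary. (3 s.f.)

V_s = 11000 × 144/5045 = 313.97 V.
I_s = V_s/R = 313.97/2.83 = 110.94 A.
P_out = V_s I_s = 313.97 × 110.94 = 34834 W.
P_in = P_out/η = 34834/0.919 = 37904 W.
I_p = P_in/V_p = 37904/11000 = 3.45 A.

I_p ≈ 3.45 A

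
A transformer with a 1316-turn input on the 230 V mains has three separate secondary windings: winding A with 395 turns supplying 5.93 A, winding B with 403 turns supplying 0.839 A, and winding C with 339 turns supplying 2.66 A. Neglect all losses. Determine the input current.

I_in ≈ 2.72 A

V_A = 230 × 395/1316 = 69.035 V; V_B = 230 × 403/1316 = 70.433 V; V_C = 230 × 339/1316 = 59.248 V.
P_out = V_A I_A + V_B I_B + V_C I_C = 69.035×5.93 + 70.433×0.839 + 59.248×2.66 = 409.38 + 59.093 + 157.60 = 626.07 W.
Ideal ⇒ P_in = P_out, so I_in = P_out/V_in = 626.07/230 = 2.72 A.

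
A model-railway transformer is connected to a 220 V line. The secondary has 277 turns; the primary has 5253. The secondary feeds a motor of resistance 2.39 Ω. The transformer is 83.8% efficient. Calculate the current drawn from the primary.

I_p ≈ 0.305 A

V_s = 220 × 277/5253 = 11.601 V.
I_s = V_s/R = 11.601/2.39 = 4.8540 A.
P_out = V_s I_s = 11.601 × 4.8540 = 56.311 W.
P_in = P_out/η = 56.311/0.838 = 67.197 W.
I_p = P_in/V_p = 67.197/220 = 0.305 A.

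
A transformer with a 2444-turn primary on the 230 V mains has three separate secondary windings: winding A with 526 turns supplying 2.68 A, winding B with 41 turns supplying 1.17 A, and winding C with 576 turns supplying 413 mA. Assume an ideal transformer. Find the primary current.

I_p ≈ 0.694 A

V_A = 230 × 526/2444 = 49.501 V; V_B = 230 × 41/2444 = 3.8584 V; V_C = 230 × 576/2444 = 54.206 V.
P_out = V_A I_A + V_B I_B + V_C I_C = 49.501×2.68 + 3.8584×1.17 + 54.206×0.413 = 132.66 + 4.5144 + 22.387 = 159.56 W.
Ideal ⇒ P_in = P_out, so I_p = P_out/V_p = 159.56/230 = 0.694 A.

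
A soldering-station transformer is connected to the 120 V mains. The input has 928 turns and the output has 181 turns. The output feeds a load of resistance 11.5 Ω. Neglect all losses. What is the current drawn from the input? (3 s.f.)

V_out = V_in × N_out/N_in = 120 × 181/928 = 23.405 V.
I_out = V_out/R = 23.405/11.5 = 2.0352 A.
For an ideal transformer I_in N_in = I_out N_out, so I_in = 2.0352 × 181/928 = 0.397 A.

I_in ≈ 0.397 A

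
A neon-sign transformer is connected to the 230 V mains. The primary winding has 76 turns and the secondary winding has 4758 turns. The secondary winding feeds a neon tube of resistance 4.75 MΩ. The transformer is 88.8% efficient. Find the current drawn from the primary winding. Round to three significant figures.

I_p ≈ 0.214 A

V_s = 230 × 4758/76 = 14399 V.
I_s = V_s/R = 14399/(4.75×10^6) = 0.0030314 A.
P_out = V_s I_s = 14399 × 0.0030314 = 43.650 W.
P_in = P_out/η = 43.650/0.888 = 49.155 W.
I_p = P_in/V_p = 49.155/230 = 0.214 A.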